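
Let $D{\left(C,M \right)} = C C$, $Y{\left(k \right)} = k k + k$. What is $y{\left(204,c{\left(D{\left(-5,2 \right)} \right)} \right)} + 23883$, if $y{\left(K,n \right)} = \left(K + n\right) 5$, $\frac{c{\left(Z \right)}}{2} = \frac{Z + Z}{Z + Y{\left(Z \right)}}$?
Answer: $\frac{672401}{27} \approx 24904.0$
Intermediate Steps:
$Y{\left(k \right)} = k + k^{2}$ ($Y{\left(k \right)} = k^{2} + k = k + k^{2}$)
$D{\left(C,M \right)} = C^{2}$
$c{\left(Z \right)} = \frac{4 Z}{Z + Z \left(1 + Z\right)}$ ($c{\left(Z \right)} = 2 \frac{Z + Z}{Z + Z \left(1 + Z\right)} = 2 \frac{2 Z}{Z + Z \left(1 + Z\right)} = \frac{4 Z}{Z + Z \left(1 + Z\right)}$)
$y{\left(K,n \right)} = 5 K + 5 n$
$y{\left(204,c{\left(D{\left(-5,2 \right)} \right)} \right)} + 23883 = \left(5 \cdot 204 + 5 \frac{4}{2 + \left(-5\right)^{2}}\right) + 23883 = \left(1020 + 5 \frac{4}{2 + 25}\right) + 23883 = \left(1020 + 5 \cdot \frac{4}{27}\right) + 23883 = \left(1020 + \frac{20}{27}\right) + 23883 = \frac{27560}{27} + 23883 = \frac{672401}{27}$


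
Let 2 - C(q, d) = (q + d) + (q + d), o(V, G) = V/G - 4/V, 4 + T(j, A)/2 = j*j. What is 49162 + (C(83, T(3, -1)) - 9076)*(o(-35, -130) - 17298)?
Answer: 14580483248/91 ≈ 1.6023e+8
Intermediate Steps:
T(j, A) = -8 + 2*j² (T(j, A) = -8 + 2*(j*j) = -8 + 2*j²)
o(V, G) = -4/V + V/G
C(q, d) = 2 - 2*d - 2*q (C(q, d) = 2 - ((q + d) + (q + d)) = 2 - ((d + q) + (d + q)) = 2 - (2*d + 2*q) = 2 + (-2*d - 2*q) = 2 - 2*d - 2*q)
49162 + (C(83, T(3, -1)) - 9076)*(o(-35, -130) - 17298) = 49162 + ((2 - 2*(-8 + 2*3²) - 2*83) - 9076)*((-4/(-35) - 35/(-130)) - 17298) = 49162 + ((2 - 2*(-8 + 2*9) - 166) - 9076)*((-4*(-1/35) - 35*(-1/130)) - 17298) = 49162 + ((2 - 2*(-8 + 18) - 166) - 9076)*((4/35 + 7/26) - 17298) = 49162 + ((2 - 2*10 - 166) - 9076)*(349/910 - 17298) = 49162 + ((2 - 20 - 166) - 9076)*(-15740831/910) = 49162 + (-184 - 9076)*(-15740831/910) = 49162 - 9260*(-15740831/910) = 49162 + 14576009506/91 = 14580483248/91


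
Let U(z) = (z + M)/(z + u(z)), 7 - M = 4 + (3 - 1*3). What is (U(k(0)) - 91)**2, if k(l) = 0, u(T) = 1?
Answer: 7744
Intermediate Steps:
M = 3 (M = 7 - (4 + (3 - 1*3)) = 7 - (4 + (3 - 3)) = 7 - (4 + 0) = 7 - 1*4 = 7 - 4 = 3)
U(z) = (3 + z)/(1 + z) (U(z) = (z + 3)/(z + 1) = (3 + z)/(1 + z))
(U(k(0)) - 91)**2 = ((3 + 0)/(1 + 0) - 91)**2 = (3/1 - 91)**2 = (1*3 - 91)**2 = (3 - 91)**2 = (-88)**2 = 7744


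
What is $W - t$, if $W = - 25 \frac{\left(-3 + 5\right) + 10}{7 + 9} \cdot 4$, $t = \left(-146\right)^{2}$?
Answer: $-21391$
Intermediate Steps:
$t = 21316$
$W = -75$ ($W = - 25 \frac{2 + 10}{16} \cdot 4 = - 25 \cdot 12 \cdot \frac{1}{16} \cdot 4 = \left(-25\right) \frac{3}{4} \cdot 4 = \left(- \frac{75}{4}\right) 4 = -75$)
$W - t = -75 - 21316 = -21391$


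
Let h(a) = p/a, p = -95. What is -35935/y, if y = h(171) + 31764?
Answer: -323415/285871 ≈ -1.1313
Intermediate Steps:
h(a) = -95/a
y = 285871/9 (y = -95/171 + 31764 = -95*1/171 + 31764 = -5/9 + 31764 = 285871/9 ≈ 31763.)
-35935/y = -35935/285871/9 = -35935*9/285871 = -323415/285871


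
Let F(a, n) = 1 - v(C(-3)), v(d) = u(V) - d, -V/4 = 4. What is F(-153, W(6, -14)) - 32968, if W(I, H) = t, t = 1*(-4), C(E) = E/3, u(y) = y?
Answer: -32952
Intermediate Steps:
V = -16 (V = -4*4 = -16)
C(E) = E/3 (C(E) = E*(⅓) = E/3)
t = -4
W(I, H) = -4
v(d) = -16 - d
F(a, n) = 16 (F(a, n) = 1 - (-16 - (-3)/3) = 1 - (-16 - 1*(-1)) = 1 - (-16 + 1) = 1 - 1*(-15) = 1 + 15 = 16)
F(-153, W(6, -14)) - 32968 = 16 - 32968 = -32952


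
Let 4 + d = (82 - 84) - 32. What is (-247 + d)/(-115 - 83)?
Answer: 95/66 ≈ 1.4394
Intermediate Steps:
d = -38 (d = -4 + ((82 - 84) - 32) = -4 + (-2 - 32) = -4 - 34 = -38)
(-247 + d)/(-115 - 83) = (-247 - 38)/(-115 - 83) = -285/(-198) = -285*(-1/198) = 95/66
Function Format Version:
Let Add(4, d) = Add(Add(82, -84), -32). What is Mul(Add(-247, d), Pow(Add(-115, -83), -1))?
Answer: Rational(95, 66) ≈ 1.4394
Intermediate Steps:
d = -38 (d = Add(-4, Add(Add(82, -84), -32)) = Add(-4, Add(-2, -32)) = Add(-4, -34) = -38)
Mul(Add(-247, d), Pow(Add(-115, -83), -1)) = Mul(Add(-247, -38), Pow(Add(-115, -83), -1)) = Mul(-285, Pow(-198, -1)) = Mul(-285, Rational(-1, 198)) = Rational(95, 66)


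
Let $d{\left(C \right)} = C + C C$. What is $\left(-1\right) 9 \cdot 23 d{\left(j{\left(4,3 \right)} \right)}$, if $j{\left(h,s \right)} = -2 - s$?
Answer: $-4140$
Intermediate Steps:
$d{\left(C \right)} = C + C^{2}$
$\left(-1\right) 9 \cdot 23 d{\left(j{\left(4,3 \right)} \right)} = \left(-1\right) 9 \cdot 23 \left(-2 - 3\right) \left(1 - 5\right) = \left(-9\right) 23 \left(-2 - 3\right) \left(1 - 5\right) = - 207 \left(- 5 \left(1 - 5\right)\right) = - 207 \left(\left(-5\right) \left(-4\right)\right) = \left(-207\right) 20 = -4140$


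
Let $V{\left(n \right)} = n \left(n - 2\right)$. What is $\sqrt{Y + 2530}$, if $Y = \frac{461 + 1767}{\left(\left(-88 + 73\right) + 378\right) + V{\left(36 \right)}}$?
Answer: $\frac{\sqrt{12052014}}{69} \approx 50.313$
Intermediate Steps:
$V{\left(n \right)} = n \left(-2 + n\right)$
$Y = \frac{2228}{1587}$ ($Y = \frac{461 + 1767}{\left(\left(-88 + 73\right) + 378\right) + 36 \left(-2 + 36\right)} = \frac{2228}{\left(-15 + 378\right) + 36 \cdot 34} = \frac{2228}{363 + 1224} = \frac{2228}{1587} \approx 1.4039$)
$\sqrt{Y + 2530} = \sqrt{\frac{2228}{1587} + 2530} = \sqrt{\frac{4017338}{1587}} = \frac{\sqrt{12052014}}{69}$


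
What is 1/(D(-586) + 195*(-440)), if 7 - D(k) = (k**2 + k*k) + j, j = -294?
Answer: -1/772291 ≈ -1.2948e-6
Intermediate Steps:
D(k) = 301 - 2*k**2 (D(k) = 7 - ((k**2 + k*k) - 294) = 7 - ((k**2 + k**2) - 294) = 7 - (2*k**2 - 294) = 7 - (-294 + 2*k**2) = 7 + (294 - 2*k**2) = 301 - 2*k**2)
1/(D(-586) + 195*(-440)) = 1/((301 - 2*(-586)**2) + 195*(-440)) = 1/((301 - 2*343396) - 85800) = 1/((301 - 686792) - 85800) = 1/(-686491 - 85800) = 1/(-772291) = -1/772291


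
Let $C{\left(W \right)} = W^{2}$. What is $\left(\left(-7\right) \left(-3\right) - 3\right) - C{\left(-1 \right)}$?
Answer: $17$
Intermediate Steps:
$\left(\left(-7\right) \left(-3\right) - 3\right) - C{\left(-1 \right)} = \left(\left(-7\right) \left(-3\right) - 3\right) - \left(-1\right)^{2} = \left(21 - 3\right) - 1 = 18 - 1 = 17$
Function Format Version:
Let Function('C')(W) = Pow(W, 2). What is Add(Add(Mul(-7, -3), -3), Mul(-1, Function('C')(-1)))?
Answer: 17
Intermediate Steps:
Add(Add(Mul(-7, -3), -3), Mul(-1, Function('C')(-1))) = Add(Add(Mul(-7, -3), -3), Mul(-1, Pow(-1, 2))) = Add(Add(21, -3), Mul(-1, 1)) = Add(18, -1) = 17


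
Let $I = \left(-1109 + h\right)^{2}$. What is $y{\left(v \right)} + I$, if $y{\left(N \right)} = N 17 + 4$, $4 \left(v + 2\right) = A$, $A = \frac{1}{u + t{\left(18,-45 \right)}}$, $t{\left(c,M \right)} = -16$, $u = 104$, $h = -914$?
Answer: $\frac{1440559665}{352} \approx 4.0925 \cdot 10^{6}$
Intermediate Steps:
$A = \frac{1}{88}$ ($A = \frac{1}{104 - 16} = \frac{1}{88} \approx 0.011364$)
$v = - \frac{703}{352}$ ($v = -2 + \frac{1}{4} \cdot \frac{1}{88} = -2 + \frac{1}{352} = - \frac{703}{352} \approx -1.9972$)
$I = 4092529$ ($I = \left(-1109 - 914\right)^{2} = \left(-2023\right)^{2} = 4092529$)
$y{\left(N \right)} = 4 + 17 N$ ($y{\left(N \right)} = 17 N + 4 = 4 + 17 N$)
$y{\left(v \right)} + I = \left(4 + 17 \left(- \frac{703}{352}\right)\right) + 4092529 = \left(4 - \frac{11951}{352}\right) + 4092529 = - \frac{10543}{352} + 4092529 = \frac{1440559665}{352}$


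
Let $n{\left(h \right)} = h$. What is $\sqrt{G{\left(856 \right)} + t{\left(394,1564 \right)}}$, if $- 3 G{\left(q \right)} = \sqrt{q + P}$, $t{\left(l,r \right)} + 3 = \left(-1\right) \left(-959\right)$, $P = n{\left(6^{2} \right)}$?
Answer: $\frac{\sqrt{8604 - 6 \sqrt{223}}}{3} \approx 30.758$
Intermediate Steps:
$P = 36$ ($P = 6^{2} = 36$)
$t{\left(l,r \right)} = 956$ ($t{\left(l,r \right)} = -3 - -959 = -3 + 959 = 956$)
$G{\left(q \right)} = - \frac{\sqrt{36 + q}}{3}$ ($G{\left(q \right)} = - \frac{\sqrt{q + 36}}{3} = - \frac{\sqrt{36 + q}}{3}$)
$\sqrt{G{\left(856 \right)} + t{\left(394,1564 \right)}} = \sqrt{- \frac{\sqrt{36 + 856}}{3} + 956} = \sqrt{- \frac{\sqrt{892}}{3} + 956} = \sqrt{- \frac{2 \sqrt{223}}{3} + 956} = \sqrt{956 - \frac{2 \sqrt{223}}{3}}$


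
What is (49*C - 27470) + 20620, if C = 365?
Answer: 11035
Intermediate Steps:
(49*C - 27470) + 20620 = (49*365 - 27470) + 20620 = (17885 - 27470) + 20620 = -9585 + 20620 = 11035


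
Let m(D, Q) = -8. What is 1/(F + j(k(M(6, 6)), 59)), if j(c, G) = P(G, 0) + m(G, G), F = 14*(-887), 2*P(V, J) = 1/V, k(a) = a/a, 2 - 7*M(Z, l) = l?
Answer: -118/1466267 ≈ -8.0477e-5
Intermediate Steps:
M(Z, l) = 2/7 - l/7
k(a) = 1
P(V, J) = 1/(2*V)
F = -12418
j(c, G) = -8 + 1/(2*G) (j(c, G) = 1/(2*G) - 8 = -8 + 1/(2*G))
1/(F + j(k(M(6, 6)), 59)) = 1/(-12418 + (-8 + (½)/59)) = 1/(-12418 + (-8 + (½)*(1/59))) = 1/(-12418 + (-8 + 1/118)) = 1/(-12418 - 943/118) = 1/(-1466267/118) = -118/1466267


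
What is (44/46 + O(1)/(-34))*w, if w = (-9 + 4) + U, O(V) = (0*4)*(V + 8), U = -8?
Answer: -286/23 ≈ -12.435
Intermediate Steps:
O(V) = 0 (O(V) = 0*(8 + V) = 0)
w = -13 (w = (-9 + 4) - 8 = -5 - 8 = -13)
(44/46 + O(1)/(-34))*w = (44/46 + 0/(-34))*(-13) = (44*(1/46) + 0*(-1/34))*(-13) = (22/23 + 0)*(-13) = (22/23)*(-13) = -286/23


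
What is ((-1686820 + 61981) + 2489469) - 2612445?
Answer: -1747815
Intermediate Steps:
((-1686820 + 61981) + 2489469) - 2612445 = (-1624839 + 2489469) - 2612445 = 864630 - 2612445 = -1747815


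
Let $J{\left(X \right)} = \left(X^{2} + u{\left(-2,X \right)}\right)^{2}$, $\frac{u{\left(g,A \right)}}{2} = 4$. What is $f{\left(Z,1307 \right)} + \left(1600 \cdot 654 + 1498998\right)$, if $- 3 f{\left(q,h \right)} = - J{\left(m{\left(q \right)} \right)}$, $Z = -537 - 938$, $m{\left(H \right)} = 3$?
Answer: $\frac{7636483}{3} \approx 2.5455 \cdot 10^{6}$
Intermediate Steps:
$Z = -1475$ ($Z = -537 - 938 = -1475$)
$u{\left(g,A \right)} = 8$ ($u{\left(g,A \right)} = 2 \cdot 4 = 8$)
$J{\left(X \right)} = \left(8 + X^{2}\right)^{2}$ ($J{\left(X \right)} = \left(X^{2} + 8\right)^{2} = \left(8 + X^{2}\right)^{2}$)
$f{\left(q,h \right)} = \frac{289}{3}$ ($f{\left(q,h \right)} = - \frac{\left(-1\right) \left(8 + 3^{2}\right)^{2}}{3} = - \frac{\left(-1\right) \left(8 + 9\right)^{2}}{3} = - \frac{\left(-1\right) 17^{2}}{3} = - \frac{\left(-1\right) 289}{3} = \left(- \frac{1}{3}\right) \left(-289\right) = \frac{289}{3}$)
$f{\left(Z,1307 \right)} + \left(1600 \cdot 654 + 1498998\right) = \frac{289}{3} + \left(1600 \cdot 654 + 1498998\right) = \frac{289}{3} + \left(1046400 + 1498998\right) = \frac{289}{3} + 2545398 = \frac{7636483}{3}$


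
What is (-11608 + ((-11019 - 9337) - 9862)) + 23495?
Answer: -18331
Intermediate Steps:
(-11608 + ((-11019 - 9337) - 9862)) + 23495 = (-11608 + (-20356 - 9862)) + 23495 = (-11608 - 30218) + 23495 = -41826 + 23495 = -18331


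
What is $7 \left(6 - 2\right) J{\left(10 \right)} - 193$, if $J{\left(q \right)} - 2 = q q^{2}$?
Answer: $27863$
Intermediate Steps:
$J{\left(q \right)} = 2 + q^{3}$ ($J{\left(q \right)} = 2 + q q^{2} = 2 + q^{3}$)
$7 \left(6 - 2\right) J{\left(10 \right)} - 193 = 7 \left(6 - 2\right) \left(2 + 10^{3}\right) - 193 = 7 \cdot 4 \left(2 + 1000\right) - 193 = 28 \cdot 1002 - 193 = 28056 - 193 = 27863$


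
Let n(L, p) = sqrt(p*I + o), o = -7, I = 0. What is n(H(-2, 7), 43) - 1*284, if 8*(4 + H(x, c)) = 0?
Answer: -284 + I*sqrt(7) ≈ -284.0 + 2.6458*I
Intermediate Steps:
H(x, c) = -4 (H(x, c) = -4 + (1/8)*0 = -4 + 0 = -4)
n(L, p) = I*sqrt(7) (n(L, p) = sqrt(p*0 - 7) = sqrt(0 - 7) = sqrt(-7) = I*sqrt(7))
n(H(-2, 7), 43) - 1*284 = I*sqrt(7) - 1*284 = I*sqrt(7) - 284 = -284 + I*sqrt(7)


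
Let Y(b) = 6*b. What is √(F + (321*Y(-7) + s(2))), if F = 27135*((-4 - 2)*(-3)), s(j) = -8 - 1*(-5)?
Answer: √474945 ≈ 689.16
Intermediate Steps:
s(j) = -3 (s(j) = -8 + 5 = -3)
F = 488430 (F = 27135*(-6*(-3)) = 27135*18 = 488430)
√(F + (321*Y(-7) + s(2))) = √(488430 + (321*(6*(-7)) - 3)) = √(488430 + (321*(-42) - 3)) = √(488430 + (-13482 - 3)) = √(488430 - 13485) = √474945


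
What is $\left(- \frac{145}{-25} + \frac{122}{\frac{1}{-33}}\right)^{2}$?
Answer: $\frac{404050201}{25} \approx 1.6162 \cdot 10^{7}$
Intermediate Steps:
$\left(- \frac{145}{-25} + \frac{122}{\frac{1}{-33}}\right)^{2} = \left(\left(-145\right) \left(- \frac{1}{25}\right) + \frac{122}{- \frac{1}{33}}\right)^{2} = \left(\frac{29}{5} + 122 \left(-33\right)\right)^{2} = \left(\frac{29}{5} - 4026\right)^{2} = \left(- \frac{20101}{5}\right)^{2} = \frac{404050201}{25}$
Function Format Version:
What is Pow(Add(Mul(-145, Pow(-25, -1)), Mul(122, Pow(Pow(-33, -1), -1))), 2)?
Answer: Rational(404050201, 25) ≈ 1.6162e+7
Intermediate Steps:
Pow(Add(Mul(-145, Pow(-25, -1)), Mul(122, Pow(Pow(-33, -1), -1))), 2) = Pow(Add(Mul(-145, Rational(-1, 25)), Mul(122, Pow(Rational(-1, 33), -1))), 2) = Pow(Add(Rational(29, 5), Mul(122, -33)), 2) = Pow(Add(Rational(29, 5), -4026), 2) = Pow(Rational(-20101, 5), 2) = Rational(404050201, 25)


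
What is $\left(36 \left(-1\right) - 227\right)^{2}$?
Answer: $69169$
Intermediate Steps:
$\left(36 \left(-1\right) - 227\right)^{2} = \left(-36 - 227\right)^{2} = \left(-263\right)^{2} = 69169$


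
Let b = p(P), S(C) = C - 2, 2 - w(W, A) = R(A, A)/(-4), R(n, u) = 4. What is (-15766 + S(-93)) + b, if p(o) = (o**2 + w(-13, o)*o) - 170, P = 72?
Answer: -10631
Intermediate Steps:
w(W, A) = 3 (w(W, A) = 2 - 4/(-4) = 2 - 4*(-1)/4 = 2 - 1*(-1) = 2 + 1 = 3)
p(o) = -170 + o**2 + 3*o (p(o) = (o**2 + 3*o) - 170 = -170 + o**2 + 3*o)
S(C) = -2 + C
b = 5230 (b = -170 + 72**2 + 3*72 = -170 + 5184 + 216 = 5230)
(-15766 + S(-93)) + b = (-15766 + (-2 - 93)) + 5230 = (-15766 - 95) + 5230 = -15861 + 5230 = -10631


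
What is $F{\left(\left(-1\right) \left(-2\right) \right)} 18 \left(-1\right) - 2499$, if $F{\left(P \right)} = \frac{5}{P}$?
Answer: $-2544$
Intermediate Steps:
$F{\left(\left(-1\right) \left(-2\right) \right)} 18 \left(-1\right) - 2499 = \frac{5}{\left(-1\right) \left(-2\right)} 18 \left(-1\right) - 2499 = \frac{5}{2} \cdot 18 \left(-1\right) - 2499 = 45 \left(-1\right) - 2499 = -45 - 2499 = -2544$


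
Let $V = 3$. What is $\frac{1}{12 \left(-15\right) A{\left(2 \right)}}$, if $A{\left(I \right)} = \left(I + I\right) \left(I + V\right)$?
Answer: $- \frac{1}{3600} \approx -0.00027778$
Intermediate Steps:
$A{\left(I \right)} = 2 I \left(3 + I\right)$ ($A{\left(I \right)} = \left(I + I\right) \left(I + 3\right) = 2 I \left(3 + I\right)$)
$\frac{1}{12 \left(-15\right) A{\left(2 \right)}} = \frac{1}{12 \left(-15\right) 2 \cdot 2 \left(3 + 2\right)} = \frac{1}{\left(-180\right) 2 \cdot 2 \cdot 5} = \frac{1}{\left(-180\right) 20} = \frac{1}{-3600} = - \frac{1}{3600}$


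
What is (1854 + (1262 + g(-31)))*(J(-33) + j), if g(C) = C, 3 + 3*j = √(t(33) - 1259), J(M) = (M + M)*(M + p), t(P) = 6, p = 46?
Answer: -2650015 + 3085*I*√1253/3 ≈ -2.65e+6 + 36401.0*I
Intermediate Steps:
J(M) = 2*M*(46 + M) (J(M) = (M + M)*(M + 46) = (2*M)*(46 + M) = 2*M*(46 + M))
j = -1 + I*√1253/3 (j = -1 + √(6 - 1259)/3 = -1 + √(-1253)/3 = -1 + (I*√1253)/3 = -1 + I*√1253/3 ≈ -1.0 + 11.799*I)
(1854 + (1262 + g(-31)))*(J(-33) + j) = (1854 + (1262 - 31))*(2*(-33)*(46 - 33) + (-1 + I*√1253/3)) = (1854 + 1231)*(2*(-33)*13 + (-1 + I*√1253/3)) = 3085*(-858 + (-1 + I*√1253/3)) = 3085*(-859 + I*√1253/3) = -2650015 + 3085*I*√1253/3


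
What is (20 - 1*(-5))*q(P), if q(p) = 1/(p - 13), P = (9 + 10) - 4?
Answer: 25/2 ≈ 12.500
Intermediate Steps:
P = 15 (P = 19 - 4 = 15)
q(p) = 1/(-13 + p)
(20 - 1*(-5))*q(P) = (20 - 1*(-5))/(-13 + 15) = (20 + 5)/2 = 25*(½) = 25/2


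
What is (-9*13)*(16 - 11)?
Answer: -585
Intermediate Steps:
(-9*13)*(16 - 11) = -117*5 = -585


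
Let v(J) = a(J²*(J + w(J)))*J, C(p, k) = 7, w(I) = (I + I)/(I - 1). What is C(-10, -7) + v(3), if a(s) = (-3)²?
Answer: 34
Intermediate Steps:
w(I) = 2*I/(-1 + I) (w(I) = (2*I)/(-1 + I) = 2*I/(-1 + I))
a(s) = 9
v(J) = 9*J
C(-10, -7) + v(3) = 7 + 9*3 = 7 + 27 = 34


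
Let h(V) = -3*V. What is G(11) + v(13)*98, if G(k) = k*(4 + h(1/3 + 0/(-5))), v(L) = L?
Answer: 1307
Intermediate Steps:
G(k) = 3*k (G(k) = k*(4 - 3*(1/3 + 0/(-5))) = k*(4 - 3*(1*(1/3) + 0*(-1/5))) = k*(4 - 3*(1/3 + 0)) = k*(4 - 3*1/3) = k*(4 - 1) = k*3 = 3*k)
G(11) + v(13)*98 = 3*11 + 13*98 = 33 + 1274 = 1307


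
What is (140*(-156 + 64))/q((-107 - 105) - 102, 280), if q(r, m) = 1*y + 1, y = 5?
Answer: -6440/3 ≈ -2146.7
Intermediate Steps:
q(r, m) = 6 (q(r, m) = 1*5 + 1 = 5 + 1 = 6)
(140*(-156 + 64))/q((-107 - 105) - 102, 280) = (140*(-156 + 64))/6 = (140*(-92))*(⅙) = -12880*⅙ = -6440/3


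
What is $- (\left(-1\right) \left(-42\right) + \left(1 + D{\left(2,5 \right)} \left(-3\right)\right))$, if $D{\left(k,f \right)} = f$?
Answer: $-28$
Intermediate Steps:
$- (\left(-1\right) \left(-42\right) + \left(1 + D{\left(2,5 \right)} \left(-3\right)\right)) = - (\left(-1\right) \left(-42\right) + \left(1 + 5 \left(-3\right)\right)) = - (42 + \left(1 - 15\right)) = - (42 - 14) = \left(-1\right) 28 = -28$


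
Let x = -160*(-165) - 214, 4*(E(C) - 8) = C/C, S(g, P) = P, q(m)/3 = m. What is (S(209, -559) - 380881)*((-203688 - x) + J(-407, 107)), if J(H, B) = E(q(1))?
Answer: 87679991680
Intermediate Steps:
q(m) = 3*m
E(C) = 33/4 (E(C) = 8 + (C/C)/4 = 8 + (¼)*1 = 8 + ¼ = 33/4)
J(H, B) = 33/4
x = 26186 (x = 26400 - 214 = 26186)
(S(209, -559) - 380881)*((-203688 - x) + J(-407, 107)) = (-559 - 380881)*((-203688 - 1*26186) + 33/4) = -381440*((-203688 - 26186) + 33/4) = -381440*(-229874 + 33/4) = -381440*(-919463/4) = 87679991680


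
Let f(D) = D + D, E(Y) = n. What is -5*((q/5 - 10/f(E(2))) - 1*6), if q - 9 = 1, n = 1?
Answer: 45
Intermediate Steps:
E(Y) = 1
q = 10 (q = 9 + 1 = 10)
f(D) = 2*D
-5*((q/5 - 10/f(E(2))) - 1*6) = -5*((10/5 - 10/(2*1)) - 1*6) = -5*((10*(1/5) - 10/2) - 6) = -5*((2 - 10*1/2) - 6) = -5*((2 - 5) - 6) = -5*(-3 - 6) = -5*(-9) = 45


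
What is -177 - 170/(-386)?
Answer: -34076/193 ≈ -176.56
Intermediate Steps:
-177 - 170/(-386) = -177 - 170*(-1/386) = -177 + 85/193 = -34076/193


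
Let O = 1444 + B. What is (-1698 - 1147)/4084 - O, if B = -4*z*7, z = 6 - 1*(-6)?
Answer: -4527917/4084 ≈ -1108.7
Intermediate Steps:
z = 12 (z = 6 + 6 = 12)
B = -336 (B = -4*12*7 = -48*7 = -336)
O = 1108 (O = 1444 - 336 = 1108)
(-1698 - 1147)/4084 - O = (-1698 - 1147)/4084 - 1*1108 = -2845*1/4084 - 1108 = -2845/4084 - 1108 = -4527917/4084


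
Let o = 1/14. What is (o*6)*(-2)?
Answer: -6/7 ≈ -0.85714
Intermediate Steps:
o = 1/14 ≈ 0.071429
(o*6)*(-2) = ((1/14)*6)*(-2) = (3/7)*(-2) = -6/7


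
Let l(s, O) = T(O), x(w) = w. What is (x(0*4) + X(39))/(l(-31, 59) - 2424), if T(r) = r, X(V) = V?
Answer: -39/2365 ≈ -0.016490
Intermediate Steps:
l(s, O) = O
(x(0*4) + X(39))/(l(-31, 59) - 2424) = (0*4 + 39)/(59 - 2424) = (0 + 39)/(-2365) = 39*(-1/2365) = -39/2365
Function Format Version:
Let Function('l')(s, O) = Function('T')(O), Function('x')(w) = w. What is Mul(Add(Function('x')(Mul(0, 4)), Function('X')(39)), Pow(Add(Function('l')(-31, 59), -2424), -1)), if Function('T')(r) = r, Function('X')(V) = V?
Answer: Rational(-39, 2365) ≈ -0.016490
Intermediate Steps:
Function('l')(s, O) = O
Mul(Add(Function('x')(Mul(0, 4)), Function('X')(39)), Pow(Add(Function('l')(-31, 59), -2424), -1)) = Mul(Add(Mul(0, 4), 39), Pow(Add(59, -2424), -1)) = Mul(Add(0, 39), Pow(-2365, -1)) = Mul(39, Rational(-1, 2365)) = Rational(-39, 2365)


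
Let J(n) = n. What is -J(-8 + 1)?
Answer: 7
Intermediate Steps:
-J(-8 + 1) = -(-8 + 1) = -1*(-7) = 7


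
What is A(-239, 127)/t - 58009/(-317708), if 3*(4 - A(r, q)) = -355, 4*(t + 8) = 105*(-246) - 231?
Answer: 4074491167/24869864532 ≈ 0.16383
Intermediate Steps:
t = -26093/4 (t = -8 + (105*(-246) - 231)/4 = -8 + (-25830 - 231)/4 = -8 + (¼)*(-26061) = -8 - 26061/4 = -26093/4 ≈ -6523.3)
A(r, q) = 367/3 (A(r, q) = 4 - ⅓*(-355) = 4 + 355/3 = 367/3)
A(-239, 127)/t - 58009/(-317708) = 367/(3*(-26093/4)) - 58009/(-317708) = (367/3)*(-4/26093) - 58009*(-1/317708) = -1468/78279 + 58009/317708 = 4074491167/24869864532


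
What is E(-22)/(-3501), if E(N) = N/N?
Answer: -1/3501 ≈ -0.00028563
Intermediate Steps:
E(N) = 1
E(-22)/(-3501) = 1/(-3501) = 1*(-1/3501) = -1/3501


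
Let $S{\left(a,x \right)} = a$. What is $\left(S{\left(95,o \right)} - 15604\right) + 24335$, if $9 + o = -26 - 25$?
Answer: $8826$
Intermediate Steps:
$o = -60$ ($o = -9 - 51 = -60$)
$\left(S{\left(95,o \right)} - 15604\right) + 24335 = \left(95 - 15604\right) + 24335 = -15509 + 24335 = 8826$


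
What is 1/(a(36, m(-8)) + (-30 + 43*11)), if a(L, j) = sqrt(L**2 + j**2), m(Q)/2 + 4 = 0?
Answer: 443/194889 - 4*sqrt(85)/194889 ≈ 0.0020839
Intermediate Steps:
m(Q) = -8 (m(Q) = -8 + 2*0 = -8 + 0 = -8)
1/(a(36, m(-8)) + (-30 + 43*11)) = 1/(sqrt(36**2 + (-8)**2) + (-30 + 43*11)) = 1/(sqrt(1296 + 64) + (-30 + 473)) = 1/(sqrt(1360) + 443) = 1/(4*sqrt(85) + 443) = 1/(443 + 4*sqrt(85))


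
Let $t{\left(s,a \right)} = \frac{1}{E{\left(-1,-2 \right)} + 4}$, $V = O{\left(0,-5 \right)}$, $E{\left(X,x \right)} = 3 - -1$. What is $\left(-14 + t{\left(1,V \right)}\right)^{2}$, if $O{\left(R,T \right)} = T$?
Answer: $\frac{12321}{64} \approx 192.52$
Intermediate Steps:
$E{\left(X,x \right)} = 4$ ($E{\left(X,x \right)} = 3 + 1 = 4$)
$V = -5$
$t{\left(s,a \right)} = \frac{1}{8}$ ($t{\left(s,a \right)} = \frac{1}{4 + 4} = \frac{1}{8}$)
$\left(-14 + t{\left(1,V \right)}\right)^{2} = \left(-14 + \frac{1}{8}\right)^{2} = \left(- \frac{111}{8}\right)^{2} = \frac{12321}{64}$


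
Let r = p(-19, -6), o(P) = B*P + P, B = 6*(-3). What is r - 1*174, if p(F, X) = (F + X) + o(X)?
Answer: -97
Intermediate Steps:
B = -18
o(P) = -17*P (o(P) = -18*P + P = -17*P)
p(F, X) = F - 16*X (p(F, X) = (F + X) - 17*X = F - 16*X)
r = 77 (r = -19 - 16*(-6) = -19 + 96 = 77)
r - 1*174 = 77 - 1*174 = 77 - 174 = -97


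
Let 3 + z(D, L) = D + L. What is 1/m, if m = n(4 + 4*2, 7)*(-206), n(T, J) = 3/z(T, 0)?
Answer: -3/206 ≈ -0.014563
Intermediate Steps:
z(D, L) = -3 + D + L (z(D, L) = -3 + (D + L) = -3 + D + L)
n(T, J) = 3/(-3 + T) (n(T, J) = 3/(-3 + T + 0) = 3/(-3 + T))
m = -206/3 (m = (3/(-3 + (4 + 4*2)))*(-206) = (3/(-3 + (4 + 8)))*(-206) = (3/(-3 + 12))*(-206) = (3/9)*(-206) = (3*(⅑))*(-206) = (⅓)*(-206) = -206/3 ≈ -68.667)
1/m = 1/(-206/3) = -3/206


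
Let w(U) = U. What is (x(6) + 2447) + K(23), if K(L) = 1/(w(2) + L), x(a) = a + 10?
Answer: 61576/25 ≈ 2463.0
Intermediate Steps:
x(a) = 10 + a
K(L) = 1/(2 + L)
(x(6) + 2447) + K(23) = ((10 + 6) + 2447) + 1/(2 + 23) = (16 + 2447) + 1/25 = 2463 + 1/25 = 61576/25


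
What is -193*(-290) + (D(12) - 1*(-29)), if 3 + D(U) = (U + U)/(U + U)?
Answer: 55997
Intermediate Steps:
D(U) = -2 (D(U) = -3 + (U + U)/(U + U) = -3 + (2*U)/((2*U)) = -3 + (2*U)*(1/(2*U)) = -3 + 1 = -2)
-193*(-290) + (D(12) - 1*(-29)) = -193*(-290) + (-2 - 1*(-29)) = 55970 + (-2 + 29) = 55970 + 27 = 55997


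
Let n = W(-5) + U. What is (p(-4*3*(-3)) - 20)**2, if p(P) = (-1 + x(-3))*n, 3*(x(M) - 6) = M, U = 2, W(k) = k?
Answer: 1024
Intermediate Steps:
x(M) = 6 + M/3
n = -3 (n = -5 + 2 = -3)
p(P) = -12 (p(P) = (-1 + (6 + (1/3)*(-3)))*(-3) = (-1 + (6 - 1))*(-3) = (-1 + 5)*(-3) = 4*(-3) = -12)
(p(-4*3*(-3)) - 20)**2 = (-12 - 20)**2 = (-32)**2 = 1024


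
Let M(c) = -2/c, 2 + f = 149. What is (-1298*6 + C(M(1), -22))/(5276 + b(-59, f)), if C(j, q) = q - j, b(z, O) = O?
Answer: -7808/5423 ≈ -1.4398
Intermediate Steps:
f = 147 (f = -2 + 149 = 147)
(-1298*6 + C(M(1), -22))/(5276 + b(-59, f)) = (-1298*6 + (-22 - (-2)/1))/(5276 + 147) = (-7788 + (-22 - (-2)))/5423 = (-7788 + (-22 - 1*(-2)))*(1/5423) = (-7788 + (-22 + 2))*(1/5423) = (-7788 - 20)*(1/5423) = -7808*1/5423 = -7808/5423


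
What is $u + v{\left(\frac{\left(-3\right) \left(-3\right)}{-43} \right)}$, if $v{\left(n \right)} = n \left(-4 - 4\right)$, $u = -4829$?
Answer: $- \frac{207575}{43} \approx -4827.3$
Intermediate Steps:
$v{\left(n \right)} = - 8 n$ ($v{\left(n \right)} = n \left(-8\right) = - 8 n$)
$u + v{\left(\frac{\left(-3\right) \left(-3\right)}{-43} \right)} = -4829 - 8 \frac{\left(-3\right) \left(-3\right)}{-43} = -4829 - 8 \cdot 9 \left(- \frac{1}{43}\right) = -4829 - - \frac{72}{43} = -4829 + \frac{72}{43} = - \frac{207575}{43}$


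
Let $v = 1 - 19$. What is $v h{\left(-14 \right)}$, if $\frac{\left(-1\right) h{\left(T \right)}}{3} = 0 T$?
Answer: $0$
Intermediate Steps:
$h{\left(T \right)} = 0$ ($h{\left(T \right)} = - 3 \cdot 0 T = \left(-3\right) 0 = 0$)
$v = -18$ ($v = 1 - 19 = -18$)
$v h{\left(-14 \right)} = \left(-18\right) 0 = 0$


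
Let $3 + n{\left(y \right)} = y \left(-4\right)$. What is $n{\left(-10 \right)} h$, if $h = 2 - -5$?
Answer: $259$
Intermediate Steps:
$n{\left(y \right)} = -3 - 4 y$ ($n{\left(y \right)} = -3 + y \left(-4\right) = -3 - 4 y$)
$h = 7$ ($h = 2 + 5 = 7$)
$n{\left(-10 \right)} h = \left(-3 - -40\right) 7 = \left(-3 + 40\right) 7 = 37 \cdot 7 = 259$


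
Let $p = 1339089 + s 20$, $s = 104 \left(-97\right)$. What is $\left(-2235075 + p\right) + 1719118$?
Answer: $621372$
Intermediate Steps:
$s = -10088$
$p = 1137329$ ($p = 1339089 - 201760 = 1137329$)
$\left(-2235075 + p\right) + 1719118 = \left(-2235075 + 1137329\right) + 1719118 = -1097746 + 1719118 = 621372$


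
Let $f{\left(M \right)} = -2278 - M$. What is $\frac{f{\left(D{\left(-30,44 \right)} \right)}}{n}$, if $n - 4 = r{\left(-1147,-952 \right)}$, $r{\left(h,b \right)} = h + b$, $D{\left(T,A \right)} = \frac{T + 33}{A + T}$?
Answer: $\frac{6379}{5866} \approx 1.0875$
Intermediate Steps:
$D{\left(T,A \right)} = \frac{33 + T}{A + T}$
$r{\left(h,b \right)} = b + h$
$n = -2095$ ($n = 4 - 2099 = -2095$)
$\frac{f{\left(D{\left(-30,44 \right)} \right)}}{n} = \frac{-2278 - \frac{33 - 30}{44 - 30}}{-2095} = \left(-2278 - \frac{1}{14} \cdot 3\right) \left(- \frac{1}{2095}\right) = \left(-2278 - \frac{3}{14}\right) \left(- \frac{1}{2095}\right) = \left(- \frac{31895}{14}\right) \left(- \frac{1}{2095}\right) = \frac{6379}{5866}$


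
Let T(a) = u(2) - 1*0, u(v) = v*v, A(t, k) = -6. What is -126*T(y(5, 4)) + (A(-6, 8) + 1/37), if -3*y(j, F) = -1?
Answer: -18869/37 ≈ -509.97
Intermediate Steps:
u(v) = v²
y(j, F) = ⅓ (y(j, F) = -⅓*(-1) = ⅓)
T(a) = 4 (T(a) = 2² - 1*0 = 4 + 0 = 4)
-126*T(y(5, 4)) + (A(-6, 8) + 1/37) = -126*4 + (-6 + 1/37) = -504 + (-6 + 1/37) = -504 - 221/37 = -18869/37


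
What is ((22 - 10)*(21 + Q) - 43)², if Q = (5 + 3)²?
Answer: 954529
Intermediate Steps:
Q = 64 (Q = 8² = 64)
((22 - 10)*(21 + Q) - 43)² = ((22 - 10)*(21 + 64) - 43)² = (12*85 - 43)² = (1020 - 43)² = 977² = 954529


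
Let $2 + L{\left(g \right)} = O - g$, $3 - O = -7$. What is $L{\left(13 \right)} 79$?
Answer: $-395$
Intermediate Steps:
$O = 10$ ($O = 3 - -7 = 3 + 7 = 10$)
$L{\left(g \right)} = 8 - g$ ($L{\left(g \right)} = -2 - \left(-10 + g\right) = 8 - g$)
$L{\left(13 \right)} 79 = \left(8 - 13\right) 79 = \left(-5\right) 79 = -395$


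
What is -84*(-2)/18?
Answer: 28/3 ≈ 9.3333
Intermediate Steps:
-84*(-2)/18 = -21*(-8)*(1/18) = 168*(1/18) = 28/3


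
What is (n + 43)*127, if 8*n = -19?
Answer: 41275/8 ≈ 5159.4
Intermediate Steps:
n = -19/8 (n = (⅛)*(-19) = -19/8 ≈ -2.3750)
(n + 43)*127 = (-19/8 + 43)*127 = (325/8)*127 = 41275/8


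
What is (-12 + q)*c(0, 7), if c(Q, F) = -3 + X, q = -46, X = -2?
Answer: 290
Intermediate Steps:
c(Q, F) = -5 (c(Q, F) = -3 - 2 = -5)
(-12 + q)*c(0, 7) = (-12 - 46)*(-5) = -58*(-5) = 290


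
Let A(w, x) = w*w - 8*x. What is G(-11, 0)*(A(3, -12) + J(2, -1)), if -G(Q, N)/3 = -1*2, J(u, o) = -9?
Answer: 576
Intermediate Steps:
G(Q, N) = 6 (G(Q, N) = -(-3)*2 = -3*(-2) = 6)
A(w, x) = w**2 - 8*x
G(-11, 0)*(A(3, -12) + J(2, -1)) = 6*((3**2 - 8*(-12)) - 9) = 6*((9 + 96) - 9) = 6*(105 - 9) = 6*96 = 576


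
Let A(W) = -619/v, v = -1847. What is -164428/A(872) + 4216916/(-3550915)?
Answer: -1078410226213144/2198016385 ≈ -4.9063e+5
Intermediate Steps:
A(W) = 619/1847 (A(W) = -619/(-1847) = -619*(-1/1847) = 619/1847)
-164428/A(872) + 4216916/(-3550915) = -164428/619/1847 + 4216916/(-3550915) = -164428*1847/619 + 4216916*(-1/3550915) = -303698516/619 - 4216916/3550915 = -1078410226213144/2198016385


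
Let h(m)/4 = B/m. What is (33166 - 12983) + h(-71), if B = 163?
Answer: 1432341/71 ≈ 20174.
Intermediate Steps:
h(m) = 652/m (h(m) = 4*(163/m) = 652/m)
(33166 - 12983) + h(-71) = (33166 - 12983) + 652/(-71) = 20183 + 652*(-1/71) = 20183 - 652/71 = 1432341/71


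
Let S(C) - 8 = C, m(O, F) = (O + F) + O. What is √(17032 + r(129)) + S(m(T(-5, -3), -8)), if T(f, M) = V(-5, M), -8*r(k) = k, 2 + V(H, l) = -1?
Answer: -6 + √272254/4 ≈ 124.44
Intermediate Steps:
V(H, l) = -3 (V(H, l) = -2 - 1 = -3)
r(k) = -k/8
T(f, M) = -3
m(O, F) = F + 2*O (m(O, F) = (F + O) + O = F + 2*O)
S(C) = 8 + C
√(17032 + r(129)) + S(m(T(-5, -3), -8)) = √(17032 - ⅛*129) + (8 + (-8 + 2*(-3))) = √(17032 - 129/8) + (8 + (-8 - 6)) = √(136127/8) + (8 - 14) = √272254/4 - 6 = -6 + √272254/4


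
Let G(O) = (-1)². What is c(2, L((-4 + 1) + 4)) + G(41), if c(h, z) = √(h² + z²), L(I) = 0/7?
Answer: 3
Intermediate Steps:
L(I) = 0 (L(I) = 0*(⅐) = 0)
G(O) = 1
c(2, L((-4 + 1) + 4)) + G(41) = √(2² + 0²) + 1 = √(4 + 0) + 1 = √4 + 1 = 2 + 1 = 3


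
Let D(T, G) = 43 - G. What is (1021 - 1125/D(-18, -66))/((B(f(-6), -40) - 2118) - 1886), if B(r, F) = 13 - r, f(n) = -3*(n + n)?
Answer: -110164/438943 ≈ -0.25098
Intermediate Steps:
f(n) = -6*n
(1021 - 1125/D(-18, -66))/((B(f(-6), -40) - 2118) - 1886) = (1021 - 1125/(43 - 1*(-66)))/(((13 - (-6)*(-6)) - 2118) - 1886) = (1021 - 1125/(43 + 66))/(((13 - 1*36) - 2118) - 1886) = (1021 - 1125/109)/(((13 - 36) - 2118) - 1886) = (1021 - 1125*1/109)/((-23 - 2118) - 1886) = (1021 - 1125/109)/(-2141 - 1886) = (110164/109)/(-4027) = (110164/109)*(-1/4027) = -110164/438943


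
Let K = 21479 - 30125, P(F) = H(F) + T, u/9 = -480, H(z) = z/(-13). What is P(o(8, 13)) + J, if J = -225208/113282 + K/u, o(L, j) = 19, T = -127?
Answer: -5238311999/40781520 ≈ -128.45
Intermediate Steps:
H(z) = -z/13 (H(z) = z*(-1/13) = -z/13)
u = -4320 (u = 9*(-480) = -4320)
P(F) = -127 - F/13 (P(F) = -F/13 - 127 = -127 - F/13)
K = -8646
J = 544801/40781520 (J = -225208/113282 - 8646/(-4320) = -225208*1/113282 - 8646*(-1/4320) = -112604/56641 + 1441/720 = 544801/40781520 ≈ 0.013359)
P(o(8, 13)) + J = (-127 - 1/13*19) + 544801/40781520 = (-127 - 19/13) + 544801/40781520 = -1670/13 + 544801/40781520 = -5238311999/40781520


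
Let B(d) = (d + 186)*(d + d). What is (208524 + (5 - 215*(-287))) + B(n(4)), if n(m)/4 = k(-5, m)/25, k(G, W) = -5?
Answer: 6748442/25 ≈ 2.6994e+5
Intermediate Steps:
n(m) = -⅘ (n(m) = 4*(-5/25) = 4*(-5*1/25) = 4*(-⅕) = -⅘)
B(d) = 2*d*(186 + d) (B(d) = (186 + d)*(2*d) = 2*d*(186 + d))
(208524 + (5 - 215*(-287))) + B(n(4)) = (208524 + (5 - 215*(-287))) + 2*(-⅘)*(186 - ⅘) = (208524 + (5 + 61705)) + 2*(-⅘)*(926/5) = (208524 + 61710) - 7408/25 = 270234 - 7408/25 = 6748442/25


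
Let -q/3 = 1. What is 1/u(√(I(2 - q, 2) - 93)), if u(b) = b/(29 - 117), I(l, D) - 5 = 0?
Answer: 2*I*√22 ≈ 9.3808*I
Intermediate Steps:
q = -3 (q = -3*1 = -3)
I(l, D) = 5 (I(l, D) = 5 + 0 = 5)
u(b) = -b/88 (u(b) = b/(-88) = b*(-1/88) = -b/88)
1/u(√(I(2 - q, 2) - 93)) = 1/(-√(5 - 93)/88) = 1/(-I*√22/44) = 2*I*√22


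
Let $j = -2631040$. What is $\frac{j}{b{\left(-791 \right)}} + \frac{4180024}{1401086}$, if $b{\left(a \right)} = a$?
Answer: $\frac{1844809854212}{554129513} \approx 3329.2$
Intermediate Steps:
$\frac{j}{b{\left(-791 \right)}} + \frac{4180024}{1401086} = - \frac{2631040}{-791} + \frac{4180024}{1401086} = \left(-2631040\right) \left(- \frac{1}{791}\right) + 4180024 \cdot \frac{1}{1401086} = \frac{2631040}{791} + \frac{2090012}{700543} = \frac{1844809854212}{554129513}$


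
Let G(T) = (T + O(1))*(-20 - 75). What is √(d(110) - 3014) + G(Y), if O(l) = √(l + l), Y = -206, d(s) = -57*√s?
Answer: 19570 + √(-3014 - 57*√110) - 95*√2 ≈ 19436.0 + 60.098*I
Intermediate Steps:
O(l) = √2*√l (O(l) = √(2*l) = √2*√l)
G(T) = -95*T - 95*√2 (G(T) = (T + √2*√1)*(-20 - 75) = (T + √2*1)*(-95) = (T + √2)*(-95) = -95*T - 95*√2)
√(d(110) - 3014) + G(Y) = √(-57*√110 - 3014) + (-95*(-206) - 95*√2) = √(-3014 - 57*√110) + (19570 - 95*√2) = 19570 + √(-3014 - 57*√110) - 95*√2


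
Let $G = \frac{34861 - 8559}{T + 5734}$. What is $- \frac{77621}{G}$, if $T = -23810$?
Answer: $\frac{701538598}{13151} \approx 53345.0$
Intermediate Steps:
$G = - \frac{13151}{9038}$ ($G = \frac{34861 - 8559}{-23810 + 5734} = \frac{26302}{-18076} = 26302 \left(- \frac{1}{18076}\right) = - \frac{13151}{9038} \approx -1.4551$)
$- \frac{77621}{G} = - \frac{77621}{- \frac{13151}{9038}} = \left(-77621\right) \left(- \frac{9038}{13151}\right) = \frac{701538598}{13151}$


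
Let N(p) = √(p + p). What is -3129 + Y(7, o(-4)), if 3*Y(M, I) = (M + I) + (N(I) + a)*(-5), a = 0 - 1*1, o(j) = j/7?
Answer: -65629/21 - 10*I*√14/21 ≈ -3125.2 - 1.7817*I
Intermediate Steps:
N(p) = √2*√p (N(p) = √(2*p) = √2*√p)
o(j) = j/7 (o(j) = j*(⅐) = j/7)
a = -1 (a = 0 - 1 = -1)
Y(M, I) = 5/3 + I/3 + M/3 - 5*√2*√I/3 (Y(M, I) = ((M + I) + (√2*√I - 1)*(-5))/3 = ((I + M) + (-1 + √2*√I)*(-5))/3 = ((I + M) + (5 - 5*√2*√I))/3 = (5 + I + M - 5*√2*√I)/3 = 5/3 + I/3 + M/3 - 5*√2*√I/3)
-3129 + Y(7, o(-4)) = -3129 + (5/3 + ((⅐)*(-4))/3 + (⅓)*7 - 5*√2*√((⅐)*(-4))/3) = -3129 + (5/3 + (⅓)*(-4/7) + 7/3 - 5*√2*√(-4/7)/3) = -3129 + (5/3 - 4/21 + 7/3 - 5*√2*2*I*√7/7/3) = -3129 + (5/3 - 4/21 + 7/3 - 10*I*√14/21) = -3129 + (80/21 - 10*I*√14/21) = -65629/21 - 10*I*√14/21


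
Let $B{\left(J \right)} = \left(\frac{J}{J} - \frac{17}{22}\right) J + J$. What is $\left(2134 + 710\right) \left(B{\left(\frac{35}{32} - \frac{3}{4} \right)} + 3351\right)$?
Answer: $\frac{152503101}{16} \approx 9.5314 \cdot 10^{6}$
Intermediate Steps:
$B{\left(J \right)} = \frac{27 J}{22}$ ($B{\left(J \right)} = \left(1 - \frac{17}{22}\right) J + J = \frac{5 J}{22} + J = \frac{27 J}{22}$)
$\left(2134 + 710\right) \left(B{\left(\frac{35}{32} - \frac{3}{4} \right)} + 3351\right) = \left(2134 + 710\right) \left(\frac{27 \left(\frac{35}{32} - \frac{3}{4}\right)}{22} + 3351\right) = 2844 \left(\frac{27 \left(35 \cdot \frac{1}{32} - \frac{3}{4}\right)}{22} + 3351\right) = 2844 \left(\frac{27 \left(\frac{35}{32} - \frac{3}{4}\right)}{22} + 3351\right) = 2844 \left(\frac{27}{22} \cdot \frac{11}{32} + 3351\right) = 2844 \left(\frac{27}{64} + 3351\right) = 2844 \cdot \frac{214491}{64} = \frac{152503101}{16}$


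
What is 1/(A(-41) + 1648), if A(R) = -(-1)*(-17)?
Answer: 1/1631 ≈ 0.00061312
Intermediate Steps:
A(R) = -17 (A(R) = -1*17 = -17)
1/(A(-41) + 1648) = 1/(-17 + 1648) = 1/1631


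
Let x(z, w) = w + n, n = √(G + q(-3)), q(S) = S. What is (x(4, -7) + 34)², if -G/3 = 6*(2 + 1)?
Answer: (27 + I*√57)² ≈ 672.0 + 407.69*I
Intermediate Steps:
G = -54 (G = -18*(2 + 1) = -18*3 = -3*18 = -54)
n = I*√57 (n = √(-54 - 3) = √(-57) = I*√57 ≈ 7.5498*I)
x(z, w) = w + I*√57
(x(4, -7) + 34)² = ((-7 + I*√57) + 34)² = (27 + I*√57)²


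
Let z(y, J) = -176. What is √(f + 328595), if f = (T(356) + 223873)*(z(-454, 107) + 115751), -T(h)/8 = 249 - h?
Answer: √25973382770 ≈ 1.6116e+5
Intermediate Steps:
T(h) = -1992 + 8*h (T(h) = -8*(249 - h) = -1992 + 8*h)
f = 25973054175 (f = ((-1992 + 8*356) + 223873)*(-176 + 115751) = ((-1992 + 2848) + 223873)*115575 = (856 + 223873)*115575 = 224729*115575 = 25973054175)
√(f + 328595) = √(25973054175 + 328595) = √25973382770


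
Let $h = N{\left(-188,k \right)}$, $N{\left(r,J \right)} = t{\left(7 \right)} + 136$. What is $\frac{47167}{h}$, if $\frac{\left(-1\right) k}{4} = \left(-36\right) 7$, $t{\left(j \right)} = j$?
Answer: $\frac{47167}{143} \approx 329.84$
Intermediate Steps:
$k = 1008$ ($k = - 4 \left(\left(-36\right) 7\right) = \left(-4\right) \left(-252\right) = 1008$)
$N{\left(r,J \right)} = 143$ ($N{\left(r,J \right)} = 7 + 136 = 143$)
$h = 143$
$\frac{47167}{h} = \frac{47167}{143}$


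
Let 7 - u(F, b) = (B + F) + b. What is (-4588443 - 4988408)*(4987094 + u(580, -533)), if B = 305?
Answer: -47757352147399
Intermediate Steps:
u(F, b) = -298 - F - b (u(F, b) = 7 - ((305 + F) + b) = 7 - (305 + F + b) = 7 + (-305 - F - b) = -298 - F - b)
(-4588443 - 4988408)*(4987094 + u(580, -533)) = (-4588443 - 4988408)*(4987094 + (-298 - 1*580 - 1*(-533))) = -9576851*(4987094 + (-298 - 580 + 533)) = -9576851*(4987094 - 345) = -9576851*4986749 = -47757352147399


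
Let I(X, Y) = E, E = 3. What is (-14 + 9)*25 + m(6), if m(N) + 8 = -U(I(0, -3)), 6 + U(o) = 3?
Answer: -130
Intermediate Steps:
I(X, Y) = 3
U(o) = -3 (U(o) = -6 + 3 = -3)
m(N) = -5 (m(N) = -8 - 1*(-3) = -8 + 3 = -5)
(-14 + 9)*25 + m(6) = (-14 + 9)*25 - 5 = -5*25 - 5 = -125 - 5 = -130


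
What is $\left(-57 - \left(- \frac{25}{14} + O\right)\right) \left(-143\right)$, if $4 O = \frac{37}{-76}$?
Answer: $\frac{16764891}{2128} \approx 7878.2$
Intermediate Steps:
$O = - \frac{37}{304}$ ($O = \frac{37 \frac{1}{-76}}{4} = \frac{37 \left(- \frac{1}{76}\right)}{4} = \frac{1}{4} \left(- \frac{37}{76}\right) = - \frac{37}{304} \approx -0.12171$)
$\left(-57 - \left(- \frac{25}{14} + O\right)\right) \left(-143\right) = \left(-57 - \left(- \frac{37}{304} + \frac{25}{-14}\right)\right) \left(-143\right) = \left(-57 + \left(\left(-25\right) \left(- \frac{1}{14}\right) + \frac{37}{304}\right)\right) \left(-143\right) = \left(-57 + \left(\frac{25}{14} + \frac{37}{304}\right)\right) \left(-143\right) = \left(-57 + \frac{4059}{2128}\right) \left(-143\right) = \left(- \frac{117237}{2128}\right) \left(-143\right) = \frac{16764891}{2128}$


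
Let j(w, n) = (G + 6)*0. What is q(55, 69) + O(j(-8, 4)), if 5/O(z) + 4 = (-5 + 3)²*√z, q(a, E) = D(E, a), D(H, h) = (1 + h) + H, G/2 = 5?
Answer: 495/4 ≈ 123.75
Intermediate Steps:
G = 10 (G = 2*5 = 10)
j(w, n) = 0 (j(w, n) = (10 + 6)*0 = 16*0 = 0)
D(H, h) = 1 + H + h
q(a, E) = 1 + E + a
O(z) = 5/(-4 + 4*√z) (O(z) = 5/(-4 + (-5 + 3)²*√z) = 5/(-4 + (-2)²*√z) = 5/(-4 + 4*√z))
q(55, 69) + O(j(-8, 4)) = (1 + 69 + 55) + 5/(4*(-1 + √0)) = 125 + 5/(4*(-1 + 0)) = 125 + (5/4)/(-1) = 125 + (5/4)*(-1) = 125 - 5/4 = 495/4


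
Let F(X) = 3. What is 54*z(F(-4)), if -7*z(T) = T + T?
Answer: -324/7 ≈ -46.286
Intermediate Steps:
z(T) = -2*T/7 (z(T) = -(T + T)/7 = -2*T/7)
54*z(F(-4)) = 54*(-2/7*3) = 54*(-6/7) = -324/7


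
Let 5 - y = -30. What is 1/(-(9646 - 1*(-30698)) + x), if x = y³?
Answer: 1/2531 ≈ 0.00039510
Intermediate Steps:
y = 35 (y = 5 - 1*(-30) = 5 + 30 = 35)
x = 42875 (x = 35³ = 42875)
1/(-(9646 - 1*(-30698)) + x) = 1/(-(9646 - 1*(-30698)) + 42875) = 1/(-(9646 + 30698) + 42875) = 1/(-1*40344 + 42875) = 1/(-40344 + 42875) = 1/2531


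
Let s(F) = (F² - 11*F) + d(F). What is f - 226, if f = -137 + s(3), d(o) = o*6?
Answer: -369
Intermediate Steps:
d(o) = 6*o
s(F) = F² - 5*F (s(F) = (F² - 11*F) + 6*F = F² - 5*F)
f = -143 (f = -137 + 3*(-5 + 3) = -137 + 3*(-2) = -137 - 6 = -143)
f - 226 = -143 - 226 = -369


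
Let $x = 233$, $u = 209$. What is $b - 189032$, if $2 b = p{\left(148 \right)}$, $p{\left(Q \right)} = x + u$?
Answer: $-188811$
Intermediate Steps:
$p{\left(Q \right)} = 442$ ($p{\left(Q \right)} = 233 + 209 = 442$)
$b = 221$ ($b = \frac{1}{2} \cdot 442 = 221$)
$b - 189032 = 221 - 189032 = -188811$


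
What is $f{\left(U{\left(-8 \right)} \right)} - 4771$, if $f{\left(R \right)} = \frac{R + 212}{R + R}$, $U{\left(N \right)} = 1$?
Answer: $- \frac{9329}{2} \approx -4664.5$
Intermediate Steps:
$f{\left(R \right)} = \frac{212 + R}{2 R}$
$f{\left(U{\left(-8 \right)} \right)} - 4771 = \frac{212 + 1}{2 \cdot 1} - 4771 = \frac{1}{2} \cdot 1 \cdot 213 - 4771 = \frac{213}{2} - 4771 = - \frac{9329}{2}$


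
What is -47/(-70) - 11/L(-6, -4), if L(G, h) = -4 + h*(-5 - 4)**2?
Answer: 8093/11480 ≈ 0.70497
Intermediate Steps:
L(G, h) = -4 + 81*h (L(G, h) = -4 + h*(-9)**2 = -4 + h*81 = -4 + 81*h)
-47/(-70) - 11/L(-6, -4) = -47/(-70) - 11/(-4 + 81*(-4)) = -1/70*(-47) - 11/(-4 - 324) = 47/70 - 11/(-328) = 47/70 - 11*(-1/328) = 47/70 + 11/328 = 8093/11480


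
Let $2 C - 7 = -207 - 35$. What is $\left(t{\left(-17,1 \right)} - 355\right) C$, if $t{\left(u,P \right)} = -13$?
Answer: $43240$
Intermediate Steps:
$C = - \frac{235}{2}$ ($C = \frac{7}{2} + \frac{-207 - 35}{2} = \frac{7}{2} + \frac{1}{2} \left(-242\right) = \frac{7}{2} - 121 = - \frac{235}{2} \approx -117.5$)
$\left(t{\left(-17,1 \right)} - 355\right) C = \left(-13 - 355\right) \left(- \frac{235}{2}\right) = \left(-368\right) \left(- \frac{235}{2}\right) = 43240$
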